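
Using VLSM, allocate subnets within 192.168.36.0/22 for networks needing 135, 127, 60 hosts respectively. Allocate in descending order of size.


135 hosts -> /24 (254 usable): 192.168.36.0/24
127 hosts -> /24 (254 usable): 192.168.37.0/24
60 hosts -> /26 (62 usable): 192.168.38.0/26
Allocation: 192.168.36.0/24 (135 hosts, 254 usable); 192.168.37.0/24 (127 hosts, 254 usable); 192.168.38.0/26 (60 hosts, 62 usable)


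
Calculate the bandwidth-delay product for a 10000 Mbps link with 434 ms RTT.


BDP = bandwidth * RTT
= 10000 Mbps * 434 ms
= 10000 * 1e6 * 434 / 1000 bits
= 4340000000 bits
= 542500000 bytes
= 529785.1562 KB
BDP = 4340000000 bits (542500000 bytes)


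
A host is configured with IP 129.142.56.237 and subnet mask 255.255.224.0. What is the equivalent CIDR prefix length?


Binary: 11111111.11111111.11100000.00000000
Count leading 1s
Prefix: /19


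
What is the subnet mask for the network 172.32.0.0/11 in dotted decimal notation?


/11 means 11 network bits, 21 host bits
Binary: 11111111111000000000000000000000
Mask: 255.224.0.0


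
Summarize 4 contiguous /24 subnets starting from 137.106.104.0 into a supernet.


Original prefix: /24
Number of subnets: 4 = 2^2
New prefix = 24 - 2 = 22
Supernet: 137.106.104.0/22


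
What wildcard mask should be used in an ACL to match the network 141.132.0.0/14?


Subnet mask: 255.252.0.0
Wildcard = 255.255.255.255 - subnet mask
255 - 255 = 0
255 - 252 = 3
255 - 0 = 255
255 - 0 = 255
Wildcard: 0.3.255.255


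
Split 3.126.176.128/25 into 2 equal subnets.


New prefix = 25 + 1 = 26
Each subnet has 64 addresses
  3.126.176.128/26
  3.126.176.192/26
Subnets: 3.126.176.128/26, 3.126.176.192/26


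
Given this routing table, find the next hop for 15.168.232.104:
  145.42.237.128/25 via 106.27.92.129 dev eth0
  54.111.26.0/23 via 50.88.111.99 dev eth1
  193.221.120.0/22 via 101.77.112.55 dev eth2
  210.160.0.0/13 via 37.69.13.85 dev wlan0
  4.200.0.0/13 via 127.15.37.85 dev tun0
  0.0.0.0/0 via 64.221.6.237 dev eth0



Longest prefix match for 15.168.232.104:
  /25 145.42.237.128: no
  /23 54.111.26.0: no
  /22 193.221.120.0: no
  /13 210.160.0.0: no
  /13 4.200.0.0: no
  /0 0.0.0.0: MATCH
Selected: next-hop 64.221.6.237 via eth0 (matched /0)


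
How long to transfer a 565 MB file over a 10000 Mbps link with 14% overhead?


Effective throughput = 10000 * (1 - 14/100) = 8600 Mbps
File size in Mb = 565 * 8 = 4520 Mb
Time = 4520 / 8600
Time = 0.5256 seconds


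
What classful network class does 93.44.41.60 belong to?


First octet: 93
Binary: 01011101
0xxxxxxx -> Class A (1-126)
Class A, default mask 255.0.0.0 (/8)


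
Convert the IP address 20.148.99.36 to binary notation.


20 = 00010100
148 = 10010100
99 = 01100011
36 = 00100100
Binary: 00010100.10010100.01100011.00100100


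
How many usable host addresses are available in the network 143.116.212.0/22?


Host bits = 32 - 22 = 10
Total addresses = 2^10 = 1024
Usable = total - 2 (network and broadcast)
Usable hosts: 1022


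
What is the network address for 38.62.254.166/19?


IP:   00100110.00111110.11111110.10100110
Mask: 11111111.11111111.11100000.00000000
AND operation:
Net:  00100110.00111110.11100000.00000000
Network: 38.62.224.0/19


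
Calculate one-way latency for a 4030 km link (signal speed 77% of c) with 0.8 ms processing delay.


Speed = 0.77 * 3e5 km/s = 231000 km/s
Propagation delay = 4030 / 231000 = 0.0174 s = 17.4459 ms
Processing delay = 0.8 ms
Total one-way latency = 18.2459 ms


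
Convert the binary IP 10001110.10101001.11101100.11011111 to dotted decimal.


10001110 = 142
10101001 = 169
11101100 = 236
11011111 = 223
IP: 142.169.236.223


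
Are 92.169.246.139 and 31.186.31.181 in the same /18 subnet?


Mask: 255.255.192.0
92.169.246.139 AND mask = 92.169.192.0
31.186.31.181 AND mask = 31.186.0.0
No, different subnets (92.169.192.0 vs 31.186.0.0)


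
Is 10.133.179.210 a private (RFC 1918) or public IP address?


RFC 1918 private ranges:
  10.0.0.0/8 (10.0.0.0 - 10.255.255.255)
  172.16.0.0/12 (172.16.0.0 - 172.31.255.255)
  192.168.0.0/16 (192.168.0.0 - 192.168.255.255)
Private (in 10.0.0.0/8)


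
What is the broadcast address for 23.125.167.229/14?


Network: 23.124.0.0/14
Host bits = 18
Set all host bits to 1:
Broadcast: 23.127.255.255


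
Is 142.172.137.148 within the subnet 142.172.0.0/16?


Subnet network: 142.172.0.0
Test IP AND mask: 142.172.0.0
Yes, 142.172.137.148 is in 142.172.0.0/16


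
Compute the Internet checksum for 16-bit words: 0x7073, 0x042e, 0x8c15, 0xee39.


Sum all words (with carry folding):
+ 0x7073 = 0x7073
+ 0x042e = 0x74a1
+ 0x8c15 = 0x00b7
+ 0xee39 = 0xeef0
One's complement: ~0xeef0
Checksum = 0x110f


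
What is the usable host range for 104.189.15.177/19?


Network: 104.189.0.0
Broadcast: 104.189.31.255
First usable = network + 1
Last usable = broadcast - 1
Range: 104.189.0.1 to 104.189.31.254


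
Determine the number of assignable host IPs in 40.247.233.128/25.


Host bits = 32 - 25 = 7
Total addresses = 2^7 = 128
Usable = total - 2 (network and broadcast)
Usable hosts: 126


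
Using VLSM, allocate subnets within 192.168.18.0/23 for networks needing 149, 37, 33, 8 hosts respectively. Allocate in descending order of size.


149 hosts -> /24 (254 usable): 192.168.18.0/24
37 hosts -> /26 (62 usable): 192.168.19.0/26
33 hosts -> /26 (62 usable): 192.168.19.64/26
8 hosts -> /28 (14 usable): 192.168.19.128/28
Allocation: 192.168.18.0/24 (149 hosts, 254 usable); 192.168.19.0/26 (37 hosts, 62 usable); 192.168.19.64/26 (33 hosts, 62 usable); 192.168.19.128/28 (8 hosts, 14 usable)


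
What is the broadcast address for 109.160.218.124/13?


Network: 109.160.0.0/13
Host bits = 19
Set all host bits to 1:
Broadcast: 109.167.255.255


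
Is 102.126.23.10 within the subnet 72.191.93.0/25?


Subnet network: 72.191.93.0
Test IP AND mask: 102.126.23.0
No, 102.126.23.10 is not in 72.191.93.0/25


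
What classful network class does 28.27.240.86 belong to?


First octet: 28
Binary: 00011100
0xxxxxxx -> Class A (1-126)
Class A, default mask 255.0.0.0 (/8)


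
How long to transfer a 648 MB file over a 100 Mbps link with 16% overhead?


Effective throughput = 100 * (1 - 16/100) = 84 Mbps
File size in Mb = 648 * 8 = 5184 Mb
Time = 5184 / 84
Time = 61.7143 seconds


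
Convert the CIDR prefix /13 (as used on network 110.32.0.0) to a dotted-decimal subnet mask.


/13 means 13 network bits, 19 host bits
Binary: 11111111111110000000000000000000
Mask: 255.248.0.0


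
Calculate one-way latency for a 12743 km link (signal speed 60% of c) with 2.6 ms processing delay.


Speed = 0.6 * 3e5 km/s = 180000 km/s
Propagation delay = 12743 / 180000 = 0.0708 s = 70.7944 ms
Processing delay = 2.6 ms
Total one-way latency = 73.3944 ms


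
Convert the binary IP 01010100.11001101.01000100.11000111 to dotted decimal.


01010100 = 84
11001101 = 205
01000100 = 68
11000111 = 199
IP: 84.205.68.199


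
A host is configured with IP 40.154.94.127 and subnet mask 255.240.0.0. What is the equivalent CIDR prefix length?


Binary: 11111111.11110000.00000000.00000000
Count leading 1s
Prefix: /12


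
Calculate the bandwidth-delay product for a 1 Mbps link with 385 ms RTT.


BDP = bandwidth * RTT
= 1 Mbps * 385 ms
= 1 * 1e6 * 385 / 1000 bits
= 385000 bits
= 48125 bytes
= 46.9971 KB
BDP = 385000 bits (48125 bytes)


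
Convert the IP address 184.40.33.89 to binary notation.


184 = 10111000
40 = 00101000
33 = 00100001
89 = 01011001
Binary: 10111000.00101000.00100001.01011001


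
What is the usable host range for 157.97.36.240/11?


Network: 157.96.0.0
Broadcast: 157.127.255.255
First usable = network + 1
Last usable = broadcast - 1
Range: 157.96.0.1 to 157.127.255.254


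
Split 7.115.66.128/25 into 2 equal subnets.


New prefix = 25 + 1 = 26
Each subnet has 64 addresses
  7.115.66.128/26
  7.115.66.192/26
Subnets: 7.115.66.128/26, 7.115.66.192/26


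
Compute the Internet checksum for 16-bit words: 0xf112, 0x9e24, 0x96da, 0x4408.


Sum all words (with carry folding):
+ 0xf112 = 0xf112
+ 0x9e24 = 0x8f37
+ 0x96da = 0x2612
+ 0x4408 = 0x6a1a
One's complement: ~0x6a1a
Checksum = 0x95e5


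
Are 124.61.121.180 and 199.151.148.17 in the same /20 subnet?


Mask: 255.255.240.0
124.61.121.180 AND mask = 124.61.112.0
199.151.148.17 AND mask = 199.151.144.0
No, different subnets (124.61.112.0 vs 199.151.144.0)


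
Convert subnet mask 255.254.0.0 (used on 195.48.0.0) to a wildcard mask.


Subnet mask: 255.254.0.0
Wildcard = 255.255.255.255 - subnet mask
255 - 255 = 0
255 - 254 = 1
255 - 0 = 255
255 - 0 = 255
Wildcard: 0.1.255.255


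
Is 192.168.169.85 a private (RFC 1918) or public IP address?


RFC 1918 private ranges:
  10.0.0.0/8 (10.0.0.0 - 10.255.255.255)
  172.16.0.0/12 (172.16.0.0 - 172.31.255.255)
  192.168.0.0/16 (192.168.0.0 - 192.168.255.255)
Private (in 192.168.0.0/16)


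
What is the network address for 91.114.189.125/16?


IP:   01011011.01110010.10111101.01111101
Mask: 11111111.11111111.00000000.00000000
AND operation:
Net:  01011011.01110010.00000000.00000000
Network: 91.114.0.0/16


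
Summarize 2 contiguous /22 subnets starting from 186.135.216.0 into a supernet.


Original prefix: /22
Number of subnets: 2 = 2^1
New prefix = 22 - 1 = 21
Supernet: 186.135.216.0/21


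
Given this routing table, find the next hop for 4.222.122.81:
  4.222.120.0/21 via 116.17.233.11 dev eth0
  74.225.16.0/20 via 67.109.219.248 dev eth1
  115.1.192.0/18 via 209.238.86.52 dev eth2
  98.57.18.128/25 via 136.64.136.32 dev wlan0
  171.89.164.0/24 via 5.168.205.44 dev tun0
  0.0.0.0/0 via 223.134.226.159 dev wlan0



Longest prefix match for 4.222.122.81:
  /21 4.222.120.0: MATCH
  /20 74.225.16.0: no
  /18 115.1.192.0: no
  /25 98.57.18.128: no
  /24 171.89.164.0: no
  /0 0.0.0.0: MATCH
Selected: next-hop 116.17.233.11 via eth0 (matched /21)


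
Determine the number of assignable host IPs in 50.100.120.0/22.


Host bits = 32 - 22 = 10
Total addresses = 2^10 = 1024
Usable = total - 2 (network and broadcast)
Usable hosts: 1022


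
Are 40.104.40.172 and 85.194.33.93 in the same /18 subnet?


Mask: 255.255.192.0
40.104.40.172 AND mask = 40.104.0.0
85.194.33.93 AND mask = 85.194.0.0
No, different subnets (40.104.0.0 vs 85.194.0.0)


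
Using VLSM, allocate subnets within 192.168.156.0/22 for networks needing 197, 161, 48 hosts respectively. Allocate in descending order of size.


197 hosts -> /24 (254 usable): 192.168.156.0/24
161 hosts -> /24 (254 usable): 192.168.157.0/24
48 hosts -> /26 (62 usable): 192.168.158.0/26
Allocation: 192.168.156.0/24 (197 hosts, 254 usable); 192.168.157.0/24 (161 hosts, 254 usable); 192.168.158.0/26 (48 hosts, 62 usable)


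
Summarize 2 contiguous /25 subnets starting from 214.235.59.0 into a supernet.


Original prefix: /25
Number of subnets: 2 = 2^1
New prefix = 25 - 1 = 24
Supernet: 214.235.59.0/24


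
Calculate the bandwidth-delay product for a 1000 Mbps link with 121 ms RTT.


BDP = bandwidth * RTT
= 1000 Mbps * 121 ms
= 1000 * 1e6 * 121 / 1000 bits
= 121000000 bits
= 15125000 bytes
= 14770.5078 KB
BDP = 121000000 bits (15125000 bytes)


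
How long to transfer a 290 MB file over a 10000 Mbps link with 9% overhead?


Effective throughput = 10000 * (1 - 9/100) = 9100 Mbps
File size in Mb = 290 * 8 = 2320 Mb
Time = 2320 / 9100
Time = 0.2549 seconds


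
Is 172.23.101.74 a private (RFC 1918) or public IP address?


RFC 1918 private ranges:
  10.0.0.0/8 (10.0.0.0 - 10.255.255.255)
  172.16.0.0/12 (172.16.0.0 - 172.31.255.255)
  192.168.0.0/16 (192.168.0.0 - 192.168.255.255)
Private (in 172.16.0.0/12)


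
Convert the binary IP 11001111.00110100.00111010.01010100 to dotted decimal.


11001111 = 207
00110100 = 52
00111010 = 58
01010100 = 84
IP: 207.52.58.84


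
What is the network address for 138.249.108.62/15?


IP:   10001010.11111001.01101100.00111110
Mask: 11111111.11111110.00000000.00000000
AND operation:
Net:  10001010.11111000.00000000.00000000
Network: 138.248.0.0/15


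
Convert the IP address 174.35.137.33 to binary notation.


174 = 10101110
35 = 00100011
137 = 10001001
33 = 00100001
Binary: 10101110.00100011.10001001.00100001


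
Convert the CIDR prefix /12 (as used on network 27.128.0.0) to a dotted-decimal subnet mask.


/12 means 12 network bits, 20 host bits
Binary: 11111111111100000000000000000000
Mask: 255.240.0.0


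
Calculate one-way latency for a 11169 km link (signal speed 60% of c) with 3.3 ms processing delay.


Speed = 0.6 * 3e5 km/s = 180000 km/s
Propagation delay = 11169 / 180000 = 0.0621 s = 62.05 ms
Processing delay = 3.3 ms
Total one-way latency = 65.35 ms


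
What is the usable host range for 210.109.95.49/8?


Network: 210.0.0.0
Broadcast: 210.255.255.255
First usable = network + 1
Last usable = broadcast - 1
Range: 210.0.0.1 to 210.255.255.254


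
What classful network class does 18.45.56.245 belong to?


First octet: 18
Binary: 00010010
0xxxxxxx -> Class A (1-126)
Class A, default mask 255.0.0.0 (/8)


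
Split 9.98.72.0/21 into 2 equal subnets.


New prefix = 21 + 1 = 22
Each subnet has 1024 addresses
  9.98.72.0/22
  9.98.76.0/22
Subnets: 9.98.72.0/22, 9.98.76.0/22


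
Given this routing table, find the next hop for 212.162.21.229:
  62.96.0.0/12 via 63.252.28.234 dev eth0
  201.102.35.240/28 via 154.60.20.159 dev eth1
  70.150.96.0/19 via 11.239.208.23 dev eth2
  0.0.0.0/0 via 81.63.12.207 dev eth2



Longest prefix match for 212.162.21.229:
  /12 62.96.0.0: no
  /28 201.102.35.240: no
  /19 70.150.96.0: no
  /0 0.0.0.0: MATCH
Selected: next-hop 81.63.12.207 via eth2 (matched /0)


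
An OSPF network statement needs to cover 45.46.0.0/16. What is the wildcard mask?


Subnet mask: 255.255.0.0
Wildcard = 255.255.255.255 - subnet mask
255 - 255 = 0
255 - 255 = 0
255 - 0 = 255
255 - 0 = 255
Wildcard: 0.0.255.255


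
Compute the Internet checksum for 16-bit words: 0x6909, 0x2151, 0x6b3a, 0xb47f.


Sum all words (with carry folding):
+ 0x6909 = 0x6909
+ 0x2151 = 0x8a5a
+ 0x6b3a = 0xf594
+ 0xb47f = 0xaa14
One's complement: ~0xaa14
Checksum = 0x55eb


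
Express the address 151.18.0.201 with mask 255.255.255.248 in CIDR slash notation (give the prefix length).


Binary: 11111111.11111111.11111111.11111000
Count leading 1s
Prefix: /29


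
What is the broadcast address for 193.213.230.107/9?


Network: 193.128.0.0/9
Host bits = 23
Set all host bits to 1:
Broadcast: 193.255.255.255


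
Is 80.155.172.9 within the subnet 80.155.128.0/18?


Subnet network: 80.155.128.0
Test IP AND mask: 80.155.128.0
Yes, 80.155.172.9 is in 80.155.128.0/18


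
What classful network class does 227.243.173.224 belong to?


First octet: 227
Binary: 11100011
1110xxxx -> Class D (224-239)
Class D (multicast), default mask N/A


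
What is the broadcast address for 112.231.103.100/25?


Network: 112.231.103.0/25
Host bits = 7
Set all host bits to 1:
Broadcast: 112.231.103.127


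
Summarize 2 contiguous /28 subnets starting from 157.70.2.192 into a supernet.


Original prefix: /28
Number of subnets: 2 = 2^1
New prefix = 28 - 1 = 27
Supernet: 157.70.2.192/27


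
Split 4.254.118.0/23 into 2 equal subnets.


New prefix = 23 + 1 = 24
Each subnet has 256 addresses
  4.254.118.0/24
  4.254.119.0/24
Subnets: 4.254.118.0/24, 4.254.119.0/24


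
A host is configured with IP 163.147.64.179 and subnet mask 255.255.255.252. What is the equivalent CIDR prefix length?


Binary: 11111111.11111111.11111111.11111100
Count leading 1s
Prefix: /30


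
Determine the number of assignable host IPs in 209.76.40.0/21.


Host bits = 32 - 21 = 11
Total addresses = 2^11 = 2048
Usable = total - 2 (network and broadcast)
Usable hosts: 2046


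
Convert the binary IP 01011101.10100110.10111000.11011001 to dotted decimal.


01011101 = 93
10100110 = 166
10111000 = 184
11011001 = 217
IP: 93.166.184.217


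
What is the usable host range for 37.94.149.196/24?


Network: 37.94.149.0
Broadcast: 37.94.149.255
First usable = network + 1
Last usable = broadcast - 1
Range: 37.94.149.1 to 37.94.149.254


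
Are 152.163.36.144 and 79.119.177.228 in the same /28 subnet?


Mask: 255.255.255.240
152.163.36.144 AND mask = 152.163.36.144
79.119.177.228 AND mask = 79.119.177.224
No, different subnets (152.163.36.144 vs 79.119.177.224)


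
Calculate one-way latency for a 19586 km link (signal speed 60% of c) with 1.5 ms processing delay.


Speed = 0.6 * 3e5 km/s = 180000 km/s
Propagation delay = 19586 / 180000 = 0.1088 s = 108.8111 ms
Processing delay = 1.5 ms
Total one-way latency = 110.3111 ms


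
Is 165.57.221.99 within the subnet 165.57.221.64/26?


Subnet network: 165.57.221.64
Test IP AND mask: 165.57.221.64
Yes, 165.57.221.99 is in 165.57.221.64/26


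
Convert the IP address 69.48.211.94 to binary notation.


69 = 01000101
48 = 00110000
211 = 11010011
94 = 01011110
Binary: 01000101.00110000.11010011.01011110


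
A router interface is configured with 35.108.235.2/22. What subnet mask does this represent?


/22 means 22 network bits, 10 host bits
Binary: 11111111111111111111110000000000
Mask: 255.255.252.0


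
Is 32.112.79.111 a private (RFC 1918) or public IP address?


RFC 1918 private ranges:
  10.0.0.0/8 (10.0.0.0 - 10.255.255.255)
  172.16.0.0/12 (172.16.0.0 - 172.31.255.255)
  192.168.0.0/16 (192.168.0.0 - 192.168.255.255)
Public (not in any RFC 1918 range)


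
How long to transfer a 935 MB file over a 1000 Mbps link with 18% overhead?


Effective throughput = 1000 * (1 - 18/100) = 820.0 Mbps
File size in Mb = 935 * 8 = 7480 Mb
Time = 7480 / 820.0
Time = 9.122 seconds


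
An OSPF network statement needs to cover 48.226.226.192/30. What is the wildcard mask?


Subnet mask: 255.255.255.252
Wildcard = 255.255.255.255 - subnet mask
255 - 255 = 0
255 - 255 = 0
255 - 255 = 0
255 - 252 = 3
Wildcard: 0.0.0.3


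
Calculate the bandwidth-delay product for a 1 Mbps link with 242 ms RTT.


BDP = bandwidth * RTT
= 1 Mbps * 242 ms
= 1 * 1e6 * 242 / 1000 bits
= 242000 bits
= 30250 bytes
= 29.541 KB
BDP = 242000 bits (30250 bytes)


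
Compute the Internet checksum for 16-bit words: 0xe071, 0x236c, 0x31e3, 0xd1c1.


Sum all words (with carry folding):
+ 0xe071 = 0xe071
+ 0x236c = 0x03de
+ 0x31e3 = 0x35c1
+ 0xd1c1 = 0x0783
One's complement: ~0x0783
Checksum = 0xf87c


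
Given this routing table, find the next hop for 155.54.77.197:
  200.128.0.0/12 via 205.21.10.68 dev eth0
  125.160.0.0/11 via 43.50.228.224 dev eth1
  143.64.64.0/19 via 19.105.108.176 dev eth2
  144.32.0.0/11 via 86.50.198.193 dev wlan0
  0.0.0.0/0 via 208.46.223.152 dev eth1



Longest prefix match for 155.54.77.197:
  /12 200.128.0.0: no
  /11 125.160.0.0: no
  /19 143.64.64.0: no
  /11 144.32.0.0: no
  /0 0.0.0.0: MATCH
Selected: next-hop 208.46.223.152 via eth1 (matched /0)


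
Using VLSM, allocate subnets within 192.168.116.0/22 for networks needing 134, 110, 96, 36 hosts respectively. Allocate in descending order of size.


134 hosts -> /24 (254 usable): 192.168.116.0/24
110 hosts -> /25 (126 usable): 192.168.117.0/25
96 hosts -> /25 (126 usable): 192.168.117.128/25
36 hosts -> /26 (62 usable): 192.168.118.0/26
Allocation: 192.168.116.0/24 (134 hosts, 254 usable); 192.168.117.0/25 (110 hosts, 126 usable); 192.168.117.128/25 (96 hosts, 126 usable); 192.168.118.0/26 (36 hosts, 62 usable)


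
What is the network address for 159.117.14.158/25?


IP:   10011111.01110101.00001110.10011110
Mask: 11111111.11111111.11111111.10000000
AND operation:
Net:  10011111.01110101.00001110.10000000
Network: 159.117.14.128/25


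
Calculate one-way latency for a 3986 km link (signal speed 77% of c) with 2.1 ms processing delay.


Speed = 0.77 * 3e5 km/s = 231000 km/s
Propagation delay = 3986 / 231000 = 0.0173 s = 17.2554 ms
Processing delay = 2.1 ms
Total one-way latency = 19.3554 ms


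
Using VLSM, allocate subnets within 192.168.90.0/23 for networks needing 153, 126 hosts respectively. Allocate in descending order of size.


153 hosts -> /24 (254 usable): 192.168.90.0/24
126 hosts -> /25 (126 usable): 192.168.91.0/25
Allocation: 192.168.90.0/24 (153 hosts, 254 usable); 192.168.91.0/25 (126 hosts, 126 usable)


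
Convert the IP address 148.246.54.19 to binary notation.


148 = 10010100
246 = 11110110
54 = 00110110
19 = 00010011
Binary: 10010100.11110110.00110110.00010011


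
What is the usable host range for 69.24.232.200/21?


Network: 69.24.232.0
Broadcast: 69.24.239.255
First usable = network + 1
Last usable = broadcast - 1
Range: 69.24.232.1 to 69.24.239.254


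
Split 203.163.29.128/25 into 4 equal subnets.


New prefix = 25 + 2 = 27
Each subnet has 32 addresses
  203.163.29.128/27
  203.163.29.160/27
  203.163.29.192/27
  203.163.29.224/27
Subnets: 203.163.29.128/27, 203.163.29.160/27, 203.163.29.192/27, 203.163.29.224/27


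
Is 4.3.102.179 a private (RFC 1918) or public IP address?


RFC 1918 private ranges:
  10.0.0.0/8 (10.0.0.0 - 10.255.255.255)
  172.16.0.0/12 (172.16.0.0 - 172.31.255.255)
  192.168.0.0/16 (192.168.0.0 - 192.168.255.255)
Public (not in any RFC 1918 range)


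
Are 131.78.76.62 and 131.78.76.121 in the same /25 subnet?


Mask: 255.255.255.128
131.78.76.62 AND mask = 131.78.76.0
131.78.76.121 AND mask = 131.78.76.0
Yes, same subnet (131.78.76.0)


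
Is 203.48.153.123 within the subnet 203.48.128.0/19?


Subnet network: 203.48.128.0
Test IP AND mask: 203.48.128.0
Yes, 203.48.153.123 is in 203.48.128.0/19


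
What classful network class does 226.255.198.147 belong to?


First octet: 226
Binary: 11100010
1110xxxx -> Class D (224-239)
Class D (multicast), default mask N/A


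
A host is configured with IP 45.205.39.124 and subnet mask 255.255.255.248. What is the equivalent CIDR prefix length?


Binary: 11111111.11111111.11111111.11111000
Count leading 1s
Prefix: /29


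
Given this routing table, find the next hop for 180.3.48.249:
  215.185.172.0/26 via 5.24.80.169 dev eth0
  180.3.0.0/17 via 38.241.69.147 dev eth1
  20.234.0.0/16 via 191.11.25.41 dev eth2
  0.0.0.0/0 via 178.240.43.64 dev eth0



Longest prefix match for 180.3.48.249:
  /26 215.185.172.0: no
  /17 180.3.0.0: MATCH
  /16 20.234.0.0: no
  /0 0.0.0.0: MATCH
Selected: next-hop 38.241.69.147 via eth1 (matched /17)


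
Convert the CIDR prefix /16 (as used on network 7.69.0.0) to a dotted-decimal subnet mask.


/16 means 16 network bits, 16 host bits
Binary: 11111111111111110000000000000000
Mask: 255.255.0.0


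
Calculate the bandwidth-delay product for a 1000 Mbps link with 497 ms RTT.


BDP = bandwidth * RTT
= 1000 Mbps * 497 ms
= 1000 * 1e6 * 497 / 1000 bits
= 497000000 bits
= 62125000 bytes
= 60668.9453 KB
BDP = 497000000 bits (62125000 bytes)


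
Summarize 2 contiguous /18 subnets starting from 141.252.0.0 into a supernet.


Original prefix: /18
Number of subnets: 2 = 2^1
New prefix = 18 - 1 = 17
Supernet: 141.252.0.0/17


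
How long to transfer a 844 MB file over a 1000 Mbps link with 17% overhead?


Effective throughput = 1000 * (1 - 17/100) = 830 Mbps
File size in Mb = 844 * 8 = 6752 Mb
Time = 6752 / 830
Time = 8.1349 seconds


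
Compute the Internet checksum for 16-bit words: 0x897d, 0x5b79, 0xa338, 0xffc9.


Sum all words (with carry folding):
+ 0x897d = 0x897d
+ 0x5b79 = 0xe4f6
+ 0xa338 = 0x882f
+ 0xffc9 = 0x87f9
One's complement: ~0x87f9
Checksum = 0x7806


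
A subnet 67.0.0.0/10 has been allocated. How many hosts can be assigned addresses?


Host bits = 32 - 10 = 22
Total addresses = 2^22 = 4194304
Usable = total - 2 (network and broadcast)
Usable hosts: 4194302


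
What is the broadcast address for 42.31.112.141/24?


Network: 42.31.112.0/24
Host bits = 8
Set all host bits to 1:
Broadcast: 42.31.112.255


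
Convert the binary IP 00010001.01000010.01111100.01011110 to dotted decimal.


00010001 = 17
01000010 = 66
01111100 = 124
01011110 = 94
IP: 17.66.124.94


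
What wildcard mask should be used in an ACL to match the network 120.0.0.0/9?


Subnet mask: 255.128.0.0
Wildcard = 255.255.255.255 - subnet mask
255 - 255 = 0
255 - 128 = 127
255 - 0 = 255
255 - 0 = 255
Wildcard: 0.127.255.255


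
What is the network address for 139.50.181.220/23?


IP:   10001011.00110010.10110101.11011100
Mask: 11111111.11111111.11111110.00000000
AND operation:
Net:  10001011.00110010.10110100.00000000
Network: 139.50.180.0/23


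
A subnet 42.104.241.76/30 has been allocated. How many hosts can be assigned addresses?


Host bits = 32 - 30 = 2
Total addresses = 2^2 = 4
Usable = total - 2 (network and broadcast)
Usable hosts: 2


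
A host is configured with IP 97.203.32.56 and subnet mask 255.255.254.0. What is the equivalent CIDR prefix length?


Binary: 11111111.11111111.11111110.00000000
Count leading 1s
Prefix: /23


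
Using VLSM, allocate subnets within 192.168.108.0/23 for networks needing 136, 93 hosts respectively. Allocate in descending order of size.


136 hosts -> /24 (254 usable): 192.168.108.0/24
93 hosts -> /25 (126 usable): 192.168.109.0/25
Allocation: 192.168.108.0/24 (136 hosts, 254 usable); 192.168.109.0/25 (93 hosts, 126 usable)


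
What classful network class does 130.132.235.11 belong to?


First octet: 130
Binary: 10000010
10xxxxxx -> Class B (128-191)
Class B, default mask 255.255.0.0 (/16)


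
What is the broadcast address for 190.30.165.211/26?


Network: 190.30.165.192/26
Host bits = 6
Set all host bits to 1:
Broadcast: 190.30.165.255


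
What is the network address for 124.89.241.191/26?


IP:   01111100.01011001.11110001.10111111
Mask: 11111111.11111111.11111111.11000000
AND operation:
Net:  01111100.01011001.11110001.10000000
Network: 124.89.241.128/26


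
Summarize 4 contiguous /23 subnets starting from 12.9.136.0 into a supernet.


Original prefix: /23
Number of subnets: 4 = 2^2
New prefix = 23 - 2 = 21
Supernet: 12.9.136.0/21


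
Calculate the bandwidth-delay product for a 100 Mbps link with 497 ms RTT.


BDP = bandwidth * RTT
= 100 Mbps * 497 ms
= 100 * 1e6 * 497 / 1000 bits
= 49700000 bits
= 6212500 bytes
= 6066.8945 KB
BDP = 49700000 bits (6212500 bytes)


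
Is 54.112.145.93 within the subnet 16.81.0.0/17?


Subnet network: 16.81.0.0
Test IP AND mask: 54.112.128.0
No, 54.112.145.93 is not in 16.81.0.0/17


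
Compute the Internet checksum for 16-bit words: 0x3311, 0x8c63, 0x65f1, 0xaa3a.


Sum all words (with carry folding):
+ 0x3311 = 0x3311
+ 0x8c63 = 0xbf74
+ 0x65f1 = 0x2566
+ 0xaa3a = 0xcfa0
One's complement: ~0xcfa0
Checksum = 0x305f


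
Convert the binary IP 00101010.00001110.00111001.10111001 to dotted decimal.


00101010 = 42
00001110 = 14
00111001 = 57
10111001 = 185
IP: 42.14.57.185


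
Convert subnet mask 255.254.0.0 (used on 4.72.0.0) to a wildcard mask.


Subnet mask: 255.254.0.0
Wildcard = 255.255.255.255 - subnet mask
255 - 255 = 0
255 - 254 = 1
255 - 0 = 255
255 - 0 = 255
Wildcard: 0.1.255.255


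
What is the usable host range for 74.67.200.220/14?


Network: 74.64.0.0
Broadcast: 74.67.255.255
First usable = network + 1
Last usable = broadcast - 1
Range: 74.64.0.1 to 74.67.255.254


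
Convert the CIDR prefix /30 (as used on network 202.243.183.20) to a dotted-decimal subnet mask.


/30 means 30 network bits, 2 host bits
Binary: 11111111111111111111111111111100
Mask: 255.255.255.252


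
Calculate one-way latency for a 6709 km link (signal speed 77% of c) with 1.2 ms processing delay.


Speed = 0.77 * 3e5 km/s = 231000 km/s
Propagation delay = 6709 / 231000 = 0.029 s = 29.0433 ms
Processing delay = 1.2 ms
Total one-way latency = 30.2433 ms


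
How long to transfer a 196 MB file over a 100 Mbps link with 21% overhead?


Effective throughput = 100 * (1 - 21/100) = 79 Mbps
File size in Mb = 196 * 8 = 1568 Mb
Time = 1568 / 79
Time = 19.8481 seconds


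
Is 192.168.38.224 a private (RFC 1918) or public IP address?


RFC 1918 private ranges:
  10.0.0.0/8 (10.0.0.0 - 10.255.255.255)
  172.16.0.0/12 (172.16.0.0 - 172.31.255.255)
  192.168.0.0/16 (192.168.0.0 - 192.168.255.255)
Private (in 192.168.0.0/16)


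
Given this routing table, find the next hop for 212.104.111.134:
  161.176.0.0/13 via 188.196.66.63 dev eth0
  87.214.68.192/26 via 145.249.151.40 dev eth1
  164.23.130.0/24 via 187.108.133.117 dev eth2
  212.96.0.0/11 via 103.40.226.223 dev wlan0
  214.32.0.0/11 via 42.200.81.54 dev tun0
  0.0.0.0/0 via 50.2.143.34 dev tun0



Longest prefix match for 212.104.111.134:
  /13 161.176.0.0: no
  /26 87.214.68.192: no
  /24 164.23.130.0: no
  /11 212.96.0.0: MATCH
  /11 214.32.0.0: no
  /0 0.0.0.0: MATCH
Selected: next-hop 103.40.226.223 via wlan0 (matched /11)


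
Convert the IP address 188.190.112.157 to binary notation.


188 = 10111100
190 = 10111110
112 = 01110000
157 = 10011101
Binary: 10111100.10111110.01110000.10011101


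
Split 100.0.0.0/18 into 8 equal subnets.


New prefix = 18 + 3 = 21
Each subnet has 2048 addresses
  100.0.0.0/21
  100.0.8.0/21
  100.0.16.0/21
  100.0.24.0/21
  100.0.32.0/21
  100.0.40.0/21
  100.0.48.0/21
  100.0.56.0/21
Subnets: 100.0.0.0/21, 100.0.8.0/21, 100.0.16.0/21, 100.0.24.0/21, 100.0.32.0/21, 100.0.40.0/21, 100.0.48.0/21, 100.0.56.0/21


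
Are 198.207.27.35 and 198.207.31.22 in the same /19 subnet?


Mask: 255.255.224.0
198.207.27.35 AND mask = 198.207.0.0
198.207.31.22 AND mask = 198.207.0.0
Yes, same subnet (198.207.0.0)


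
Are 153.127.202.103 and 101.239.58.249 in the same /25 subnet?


Mask: 255.255.255.128
153.127.202.103 AND mask = 153.127.202.0
101.239.58.249 AND mask = 101.239.58.128
No, different subnets (153.127.202.0 vs 101.239.58.128)


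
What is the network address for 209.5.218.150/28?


IP:   11010001.00000101.11011010.10010110
Mask: 11111111.11111111.11111111.11110000
AND operation:
Net:  11010001.00000101.11011010.10010000
Network: 209.5.218.144/28


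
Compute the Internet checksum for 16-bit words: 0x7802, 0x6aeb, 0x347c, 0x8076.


Sum all words (with carry folding):
+ 0x7802 = 0x7802
+ 0x6aeb = 0xe2ed
+ 0x347c = 0x176a
+ 0x8076 = 0x97e0
One's complement: ~0x97e0
Checksum = 0x681f


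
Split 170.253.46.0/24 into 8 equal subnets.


New prefix = 24 + 3 = 27
Each subnet has 32 addresses
  170.253.46.0/27
  170.253.46.32/27
  170.253.46.64/27
  170.253.46.96/27
  170.253.46.128/27
  170.253.46.160/27
  170.253.46.192/27
  170.253.46.224/27
Subnets: 170.253.46.0/27, 170.253.46.32/27, 170.253.46.64/27, 170.253.46.96/27, 170.253.46.128/27, 170.253.46.160/27, 170.253.46.192/27, 170.253.46.224/27


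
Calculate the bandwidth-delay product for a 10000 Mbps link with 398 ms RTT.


BDP = bandwidth * RTT
= 10000 Mbps * 398 ms
= 10000 * 1e6 * 398 / 1000 bits
= 3980000000 bits
= 497500000 bytes
= 485839.8438 KB
BDP = 3980000000 bits (497500000 bytes)


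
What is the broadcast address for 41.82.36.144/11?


Network: 41.64.0.0/11
Host bits = 21
Set all host bits to 1:
Broadcast: 41.95.255.255


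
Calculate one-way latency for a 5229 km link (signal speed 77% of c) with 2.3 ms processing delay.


Speed = 0.77 * 3e5 km/s = 231000 km/s
Propagation delay = 5229 / 231000 = 0.0226 s = 22.6364 ms
Processing delay = 2.3 ms
Total one-way latency = 24.9364 ms


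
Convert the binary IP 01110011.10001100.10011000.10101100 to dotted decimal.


01110011 = 115
10001100 = 140
10011000 = 152
10101100 = 172
IP: 115.140.152.172


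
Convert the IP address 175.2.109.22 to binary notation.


175 = 10101111
2 = 00000010
109 = 01101101
22 = 00010110
Binary: 10101111.00000010.01101101.00010110


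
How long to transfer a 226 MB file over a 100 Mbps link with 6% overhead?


Effective throughput = 100 * (1 - 6/100) = 94 Mbps
File size in Mb = 226 * 8 = 1808 Mb
Time = 1808 / 94
Time = 19.234 seconds


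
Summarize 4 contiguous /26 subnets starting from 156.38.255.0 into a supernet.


Original prefix: /26
Number of subnets: 4 = 2^2
New prefix = 26 - 2 = 24
Supernet: 156.38.255.0/24


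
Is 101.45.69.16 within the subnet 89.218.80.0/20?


Subnet network: 89.218.80.0
Test IP AND mask: 101.45.64.0
No, 101.45.69.16 is not in 89.218.80.0/20


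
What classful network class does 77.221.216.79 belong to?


First octet: 77
Binary: 01001101
0xxxxxxx -> Class A (1-126)
Class A, default mask 255.0.0.0 (/8)


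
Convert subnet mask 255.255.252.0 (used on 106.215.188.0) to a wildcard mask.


Subnet mask: 255.255.252.0
Wildcard = 255.255.255.255 - subnet mask
255 - 255 = 0
255 - 255 = 0
255 - 252 = 3
255 - 0 = 255
Wildcard: 0.0.3.255


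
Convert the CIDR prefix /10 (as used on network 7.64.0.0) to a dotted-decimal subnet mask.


/10 means 10 network bits, 22 host bits
Binary: 11111111110000000000000000000000
Mask: 255.192.0.0


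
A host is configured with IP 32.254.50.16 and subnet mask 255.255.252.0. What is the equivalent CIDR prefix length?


Binary: 11111111.11111111.11111100.00000000
Count leading 1s
Prefix: /22


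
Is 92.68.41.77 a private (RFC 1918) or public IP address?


RFC 1918 private ranges:
  10.0.0.0/8 (10.0.0.0 - 10.255.255.255)
  172.16.0.0/12 (172.16.0.0 - 172.31.255.255)
  192.168.0.0/16 (192.168.0.0 - 192.168.255.255)
Public (not in any RFC 1918 range)


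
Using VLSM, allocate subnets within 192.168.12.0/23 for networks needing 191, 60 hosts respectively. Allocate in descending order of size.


191 hosts -> /24 (254 usable): 192.168.12.0/24
60 hosts -> /26 (62 usable): 192.168.13.0/26
Allocation: 192.168.12.0/24 (191 hosts, 254 usable); 192.168.13.0/26 (60 hosts, 62 usable)


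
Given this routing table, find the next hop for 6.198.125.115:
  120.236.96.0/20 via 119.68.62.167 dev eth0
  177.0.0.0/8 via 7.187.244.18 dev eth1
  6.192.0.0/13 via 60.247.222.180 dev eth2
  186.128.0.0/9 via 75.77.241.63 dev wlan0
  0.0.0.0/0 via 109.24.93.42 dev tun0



Longest prefix match for 6.198.125.115:
  /20 120.236.96.0: no
  /8 177.0.0.0: no
  /13 6.192.0.0: MATCH
  /9 186.128.0.0: no
  /0 0.0.0.0: MATCH
Selected: next-hop 60.247.222.180 via eth2 (matched /13)


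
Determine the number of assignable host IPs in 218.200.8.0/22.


Host bits = 32 - 22 = 10
Total addresses = 2^10 = 1024
Usable = total - 2 (network and broadcast)
Usable hosts: 1022


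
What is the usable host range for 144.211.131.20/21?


Network: 144.211.128.0
Broadcast: 144.211.135.255
First usable = network + 1
Last usable = broadcast - 1
Range: 144.211.128.1 to 144.211.135.254


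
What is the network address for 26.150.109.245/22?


IP:   00011010.10010110.01101101.11110101
Mask: 11111111.11111111.11111100.00000000
AND operation:
Net:  00011010.10010110.01101100.00000000
Network: 26.150.108.0/22


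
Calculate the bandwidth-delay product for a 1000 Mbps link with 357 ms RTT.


BDP = bandwidth * RTT
= 1000 Mbps * 357 ms
= 1000 * 1e6 * 357 / 1000 bits
= 357000000 bits
= 44625000 bytes
= 43579.1016 KB
BDP = 357000000 bits (44625000 bytes)


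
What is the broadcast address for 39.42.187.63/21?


Network: 39.42.184.0/21
Host bits = 11
Set all host bits to 1:
Broadcast: 39.42.191.255


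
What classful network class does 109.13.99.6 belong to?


First octet: 109
Binary: 01101101
0xxxxxxx -> Class A (1-126)
Class A, default mask 255.0.0.0 (/8)


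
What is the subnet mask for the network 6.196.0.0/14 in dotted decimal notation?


/14 means 14 network bits, 18 host bits
Binary: 11111111111111000000000000000000
Mask: 255.252.0.0


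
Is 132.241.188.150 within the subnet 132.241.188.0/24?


Subnet network: 132.241.188.0
Test IP AND mask: 132.241.188.0
Yes, 132.241.188.150 is in 132.241.188.0/24


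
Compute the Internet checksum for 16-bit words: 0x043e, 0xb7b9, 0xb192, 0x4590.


Sum all words (with carry folding):
+ 0x043e = 0x043e
+ 0xb7b9 = 0xbbf7
+ 0xb192 = 0x6d8a
+ 0x4590 = 0xb31a
One's complement: ~0xb31a
Checksum = 0x4ce5


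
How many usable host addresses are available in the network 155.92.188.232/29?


Host bits = 32 - 29 = 3
Total addresses = 2^3 = 8
Usable = total - 2 (network and broadcast)
Usable hosts: 6


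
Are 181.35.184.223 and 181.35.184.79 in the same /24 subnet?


Mask: 255.255.255.0
181.35.184.223 AND mask = 181.35.184.0
181.35.184.79 AND mask = 181.35.184.0
Yes, same subnet (181.35.184.0)


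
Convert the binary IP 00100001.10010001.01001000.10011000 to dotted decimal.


00100001 = 33
10010001 = 145
01001000 = 72
10011000 = 152
IP: 33.145.72.152


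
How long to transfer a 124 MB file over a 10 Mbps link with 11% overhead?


Effective throughput = 10 * (1 - 11/100) = 8.9 Mbps
File size in Mb = 124 * 8 = 992 Mb
Time = 992 / 8.9
Time = 111.4607 seconds


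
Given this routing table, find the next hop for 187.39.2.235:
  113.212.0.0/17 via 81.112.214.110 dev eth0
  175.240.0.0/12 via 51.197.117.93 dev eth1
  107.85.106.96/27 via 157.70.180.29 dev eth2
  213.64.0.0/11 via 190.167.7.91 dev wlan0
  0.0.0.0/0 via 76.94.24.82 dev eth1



Longest prefix match for 187.39.2.235:
  /17 113.212.0.0: no
  /12 175.240.0.0: no
  /27 107.85.106.96: no
  /11 213.64.0.0: no
  /0 0.0.0.0: MATCH
Selected: next-hop 76.94.24.82 via eth1 (matched /0)


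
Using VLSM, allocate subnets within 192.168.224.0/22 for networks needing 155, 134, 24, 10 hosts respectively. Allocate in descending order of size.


155 hosts -> /24 (254 usable): 192.168.224.0/24
134 hosts -> /24 (254 usable): 192.168.225.0/24
24 hosts -> /27 (30 usable): 192.168.226.0/27
10 hosts -> /28 (14 usable): 192.168.226.32/28
Allocation: 192.168.224.0/24 (155 hosts, 254 usable); 192.168.225.0/24 (134 hosts, 254 usable); 192.168.226.0/27 (24 hosts, 30 usable); 192.168.226.32/28 (10 hosts, 14 usable)


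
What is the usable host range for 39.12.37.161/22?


Network: 39.12.36.0
Broadcast: 39.12.39.255
First usable = network + 1
Last usable = broadcast - 1
Range: 39.12.36.1 to 39.12.39.254


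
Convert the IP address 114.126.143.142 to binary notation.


114 = 01110010
126 = 01111110
143 = 10001111
142 = 10001110
Binary: 01110010.01111110.10001111.10001110


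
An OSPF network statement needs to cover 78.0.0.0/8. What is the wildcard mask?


Subnet mask: 255.0.0.0
Wildcard = 255.255.255.255 - subnet mask
255 - 255 = 0
255 - 0 = 255
255 - 0 = 255
255 - 0 = 255
Wildcard: 0.255.255.255


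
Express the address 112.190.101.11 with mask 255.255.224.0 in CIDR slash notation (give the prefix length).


Binary: 11111111.11111111.11100000.00000000
Count leading 1s
Prefix: /19


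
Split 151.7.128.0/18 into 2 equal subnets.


New prefix = 18 + 1 = 19
Each subnet has 8192 addresses
  151.7.128.0/19
  151.7.160.0/19
Subnets: 151.7.128.0/19, 151.7.160.0/19


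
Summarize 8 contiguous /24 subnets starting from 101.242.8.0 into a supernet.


Original prefix: /24
Number of subnets: 8 = 2^3
New prefix = 24 - 3 = 21
Supernet: 101.242.8.0/21


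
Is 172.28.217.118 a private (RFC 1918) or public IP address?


RFC 1918 private ranges:
  10.0.0.0/8 (10.0.0.0 - 10.255.255.255)
  172.16.0.0/12 (172.16.0.0 - 172.31.255.255)
  192.168.0.0/16 (192.168.0.0 - 192.168.255.255)
Private (in 172.16.0.0/12)


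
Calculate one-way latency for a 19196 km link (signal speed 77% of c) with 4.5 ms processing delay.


Speed = 0.77 * 3e5 km/s = 231000 km/s
Propagation delay = 19196 / 231000 = 0.0831 s = 83.0996 ms
Processing delay = 4.5 ms
Total one-way latency = 87.5996 ms


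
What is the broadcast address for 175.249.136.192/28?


Network: 175.249.136.192/28
Host bits = 4
Set all host bits to 1:
Broadcast: 175.249.136.207


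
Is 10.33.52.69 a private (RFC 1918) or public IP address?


RFC 1918 private ranges:
  10.0.0.0/8 (10.0.0.0 - 10.255.255.255)
  172.16.0.0/12 (172.16.0.0 - 172.31.255.255)
  192.168.0.0/16 (192.168.0.0 - 192.168.255.255)
Private (in 10.0.0.0/8)
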